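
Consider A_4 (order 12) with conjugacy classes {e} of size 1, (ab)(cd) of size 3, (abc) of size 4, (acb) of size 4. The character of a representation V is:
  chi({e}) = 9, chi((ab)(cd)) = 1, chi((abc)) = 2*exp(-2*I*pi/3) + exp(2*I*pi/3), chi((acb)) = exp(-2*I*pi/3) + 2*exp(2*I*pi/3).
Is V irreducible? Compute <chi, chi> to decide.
Not irreducible (reducible): <chi, chi> = 9 > 1.

Solution. <chi, chi> = (1/|G|) sum_C |C| * |chi(C)|^2 = (1/12)[1*|9|^2 + 3*|1|^2 + 4*|2*exp(-2*I*pi/3) + exp(2*I*pi/3)|^2 + 4*|exp(-2*I*pi/3) + 2*exp(2*I*pi/3)|^2]
  = (1/12)[(81) + (3) + (12) + (12)] = 108/12 = 9.
(Exp terms are combined using exp(i*s)*conj(exp(i*t)) = exp(i*(s-t)), and sums of them are collapsed using the identity that for every m > 1 the m distinct m-th roots of unity sum to 0, e.g. 1 + exp(2*I*pi/3) + exp(-2*I*pi/3) = 0.)
A character is irreducible iff <chi, chi> = 1, so this representation is reducible.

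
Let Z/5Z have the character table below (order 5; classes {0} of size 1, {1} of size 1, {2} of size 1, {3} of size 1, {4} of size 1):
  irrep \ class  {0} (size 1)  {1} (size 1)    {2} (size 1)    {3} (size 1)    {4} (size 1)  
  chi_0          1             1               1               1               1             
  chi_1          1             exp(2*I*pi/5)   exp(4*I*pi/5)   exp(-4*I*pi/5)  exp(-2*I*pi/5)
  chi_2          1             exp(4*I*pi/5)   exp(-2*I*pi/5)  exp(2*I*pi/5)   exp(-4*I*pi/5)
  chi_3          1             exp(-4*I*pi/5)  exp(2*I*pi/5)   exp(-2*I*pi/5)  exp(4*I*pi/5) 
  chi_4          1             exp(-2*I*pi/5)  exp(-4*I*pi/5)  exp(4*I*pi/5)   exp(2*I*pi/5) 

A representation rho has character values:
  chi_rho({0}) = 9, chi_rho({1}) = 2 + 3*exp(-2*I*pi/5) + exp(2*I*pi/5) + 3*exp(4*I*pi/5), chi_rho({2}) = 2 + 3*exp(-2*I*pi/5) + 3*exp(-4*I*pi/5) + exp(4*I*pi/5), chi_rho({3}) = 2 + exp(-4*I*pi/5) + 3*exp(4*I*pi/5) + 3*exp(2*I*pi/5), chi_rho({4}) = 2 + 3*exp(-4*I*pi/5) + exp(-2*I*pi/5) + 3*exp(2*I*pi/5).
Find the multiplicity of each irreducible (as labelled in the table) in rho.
Multiplicities: chi_0: 2, chi_1: 1, chi_2: 3, chi_3: 0, chi_4: 3.

Reasoning: Use <chi_rho, chi> = (1/|G|) sum_C |C| * chi_rho(C) * conj(chi(C)) with |G| = 5 for each irreducible chi in the table:
  <chi_rho, chi_0> = (1/5)[1*(9)*conj(1) + 1*(2 + 3*exp(-2*I*pi/5) + exp(2*I*pi/5) + 3*exp(4*I*pi/5))*conj(1) + 1*(2 + 3*exp(-2*I*pi/5) + 3*exp(-4*I*pi/5) + exp(4*I*pi/5))*conj(1) + 1*(2 + exp(-4*I*pi/5) + 3*exp(4*I*pi/5) + 3*exp(2*I*pi/5))*conj(1) + 1*(2 + 3*exp(-4*I*pi/5) + exp(-2*I*pi/5) + 3*exp(2*I*pi/5))*conj(1)]
      = (1/5)[(9) + (2 + 3*exp(-2*I*pi/5) + exp(2*I*pi/5) + 3*exp(4*I*pi/5)) + (2 + 3*exp(-2*I*pi/5) + 3*exp(-4*I*pi/5) + exp(4*I*pi/5)) + (2 + exp(-4*I*pi/5) + 3*exp(4*I*pi/5) + 3*exp(2*I*pi/5)) + (2 + 3*exp(-4*I*pi/5) + exp(-2*I*pi/5) + 3*exp(2*I*pi/5))] = 10/5 = 2
  <chi_rho, chi_1> = (1/5)[1*(9)*conj(1) + 1*(2 + 3*exp(-2*I*pi/5) + exp(2*I*pi/5) + 3*exp(4*I*pi/5))*conj(exp(2*I*pi/5)) + 1*(2 + 3*exp(-2*I*pi/5) + 3*exp(-4*I*pi/5) + exp(4*I*pi/5))*conj(exp(4*I*pi/5)) + 1*(2 + exp(-4*I*pi/5) + 3*exp(4*I*pi/5) + 3*exp(2*I*pi/5))*conj(exp(-4*I*pi/5)) + 1*(2 + 3*exp(-4*I*pi/5) + exp(-2*I*pi/5) + 3*exp(2*I*pi/5))*conj(exp(-2*I*pi/5))]
      = (1/5)[(9) + (1 + 2*exp(-2*I*pi/5) + 3*exp(-4*I*pi/5) + 3*exp(2*I*pi/5)) + (1 + 2*exp(-4*I*pi/5) + 3*exp(4*I*pi/5) + 3*exp(2*I*pi/5)) + (1 + 3*exp(-2*I*pi/5) + 3*exp(-4*I*pi/5) + 2*exp(4*I*pi/5)) + (1 + 3*exp(-2*I*pi/5) + 3*exp(4*I*pi/5) + 2*exp(2*I*pi/5))] = 5/5 = 1
  <chi_rho, chi_2> = (1/5)[1*(9)*conj(1) + 1*(2 + 3*exp(-2*I*pi/5) + exp(2*I*pi/5) + 3*exp(4*I*pi/5))*conj(exp(4*I*pi/5)) + 1*(2 + 3*exp(-2*I*pi/5) + 3*exp(-4*I*pi/5) + exp(4*I*pi/5))*conj(exp(-2*I*pi/5)) + 1*(2 + exp(-4*I*pi/5) + 3*exp(4*I*pi/5) + 3*exp(2*I*pi/5))*conj(exp(2*I*pi/5)) + 1*(2 + 3*exp(-4*I*pi/5) + exp(-2*I*pi/5) + 3*exp(2*I*pi/5))*conj(exp(-4*I*pi/5))]
      = (1/5)[(9) + (3 + 2*exp(-4*I*pi/5) + exp(-2*I*pi/5) + 3*exp(4*I*pi/5)) + (3 + 3*exp(-2*I*pi/5) + exp(-4*I*pi/5) + 2*exp(2*I*pi/5)) + (3 + 2*exp(-2*I*pi/5) + exp(4*I*pi/5) + 3*exp(2*I*pi/5)) + (3 + 3*exp(-4*I*pi/5) + exp(2*I*pi/5) + 2*exp(4*I*pi/5))] = 15/5 = 3
  <chi_rho, chi_3> = (1/5)[1*(9)*conj(1) + 1*(2 + 3*exp(-2*I*pi/5) + exp(2*I*pi/5) + 3*exp(4*I*pi/5))*conj(exp(-4*I*pi/5)) + 1*(2 + 3*exp(-2*I*pi/5) + 3*exp(-4*I*pi/5) + exp(4*I*pi/5))*conj(exp(2*I*pi/5)) + 1*(2 + exp(-4*I*pi/5) + 3*exp(4*I*pi/5) + 3*exp(2*I*pi/5))*conj(exp(-2*I*pi/5)) + 1*(2 + 3*exp(-4*I*pi/5) + exp(-2*I*pi/5) + 3*exp(2*I*pi/5))*conj(exp(4*I*pi/5))]
      = (1/5)[(9) + (3*exp(-2*I*pi/5) + exp(-4*I*pi/5) + 2*exp(4*I*pi/5) + 3*exp(2*I*pi/5)) + (2*exp(-2*I*pi/5) + 3*exp(-4*I*pi/5) + exp(2*I*pi/5) + 3*exp(4*I*pi/5)) + (3*exp(-4*I*pi/5) + exp(-2*I*pi/5) + 3*exp(4*I*pi/5) + 2*exp(2*I*pi/5)) + (3*exp(-2*I*pi/5) + 2*exp(-4*I*pi/5) + exp(4*I*pi/5) + 3*exp(2*I*pi/5))] = 0/5 = 0
  <chi_rho, chi_4> = (1/5)[1*(9)*conj(1) + 1*(2 + 3*exp(-2*I*pi/5) + exp(2*I*pi/5) + 3*exp(4*I*pi/5))*conj(exp(-2*I*pi/5)) + 1*(2 + 3*exp(-2*I*pi/5) + 3*exp(-4*I*pi/5) + exp(4*I*pi/5))*conj(exp(-4*I*pi/5)) + 1*(2 + exp(-4*I*pi/5) + 3*exp(4*I*pi/5) + 3*exp(2*I*pi/5))*conj(exp(4*I*pi/5)) + 1*(2 + 3*exp(-4*I*pi/5) + exp(-2*I*pi/5) + 3*exp(2*I*pi/5))*conj(exp(2*I*pi/5))]
      = (1/5)[(9) + (3 + 3*exp(-4*I*pi/5) + exp(4*I*pi/5) + 2*exp(2*I*pi/5)) + (3 + exp(-2*I*pi/5) + 2*exp(4*I*pi/5) + 3*exp(2*I*pi/5)) + (3 + 3*exp(-2*I*pi/5) + 2*exp(-4*I*pi/5) + exp(2*I*pi/5)) + (3 + 2*exp(-2*I*pi/5) + exp(-4*I*pi/5) + 3*exp(4*I*pi/5))] = 15/5 = 3
(Exp terms are combined using exp(i*s)*conj(exp(i*t)) = exp(i*(s-t)), and sums of them are collapsed using the identity that for every m > 1 the m distinct m-th roots of unity sum to 0, e.g. 1 + exp(2*I*pi/3) + exp(-2*I*pi/3) = 0.)
Dimension check: dim(rho) = sum (mult * dim) = 2*1 + 1*1 + 3*1 + 0*1 + 3*1 = 9 = chi_rho(e) = 9.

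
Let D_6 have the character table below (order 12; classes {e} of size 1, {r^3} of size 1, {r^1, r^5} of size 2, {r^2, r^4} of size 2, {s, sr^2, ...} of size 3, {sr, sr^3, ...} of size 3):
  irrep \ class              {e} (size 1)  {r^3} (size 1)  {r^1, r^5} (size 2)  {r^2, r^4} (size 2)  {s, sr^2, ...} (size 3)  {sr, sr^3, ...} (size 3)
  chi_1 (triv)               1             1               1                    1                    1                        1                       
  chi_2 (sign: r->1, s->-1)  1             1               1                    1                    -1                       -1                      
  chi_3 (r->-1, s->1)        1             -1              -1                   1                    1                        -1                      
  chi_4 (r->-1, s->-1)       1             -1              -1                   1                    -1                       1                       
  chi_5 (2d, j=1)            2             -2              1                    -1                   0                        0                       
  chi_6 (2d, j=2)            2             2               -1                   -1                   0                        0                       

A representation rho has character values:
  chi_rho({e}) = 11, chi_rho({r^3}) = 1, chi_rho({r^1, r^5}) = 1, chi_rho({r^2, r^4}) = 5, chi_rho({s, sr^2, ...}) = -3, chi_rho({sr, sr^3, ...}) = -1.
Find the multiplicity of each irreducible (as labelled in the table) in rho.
Multiplicities: chi_1: 1, chi_2: 3, chi_3: 1, chi_4: 2, chi_5: 1, chi_6: 1.

Details: Use <chi_rho, chi> = (1/|G|) sum_C |C| * chi_rho(C) * conj(chi(C)) with |G| = 12 for each irreducible chi in the table:
  <chi_rho, chi_1> = (1/12)[1*(11)*conj(1) + 1*(1)*conj(1) + 2*(1)*conj(1) + 2*(5)*conj(1) + 3*(-3)*conj(1) + 3*(-1)*conj(1)]
      = (1/12)[(11) + (1) + (2) + (10) + (-9) + (-3)] = 12/12 = 1
  <chi_rho, chi_2> = (1/12)[1*(11)*conj(1) + 1*(1)*conj(1) + 2*(1)*conj(1) + 2*(5)*conj(1) + 3*(-3)*conj(-1) + 3*(-1)*conj(-1)]
      = (1/12)[(11) + (1) + (2) + (10) + (9) + (3)] = 36/12 = 3
  <chi_rho, chi_3> = (1/12)[1*(11)*conj(1) + 1*(1)*conj(-1) + 2*(1)*conj(-1) + 2*(5)*conj(1) + 3*(-3)*conj(1) + 3*(-1)*conj(-1)]
      = (1/12)[(11) + (-1) + (-2) + (10) + (-9) + (3)] = 12/12 = 1
  <chi_rho, chi_4> = (1/12)[1*(11)*conj(1) + 1*(1)*conj(-1) + 2*(1)*conj(-1) + 2*(5)*conj(1) + 3*(-3)*conj(-1) + 3*(-1)*conj(1)]
      = (1/12)[(11) + (-1) + (-2) + (10) + (9) + (-3)] = 24/12 = 2
  <chi_rho, chi_5> = (1/12)[1*(11)*conj(2) + 1*(1)*conj(-2) + 2*(1)*conj(1) + 2*(5)*conj(-1) + 3*(-3)*conj(0) + 3*(-1)*conj(0)]
      = (1/12)[(22) + (-2) + (2) + (-10) + (0) + (0)] = 12/12 = 1
  <chi_rho, chi_6> = (1/12)[1*(11)*conj(2) + 1*(1)*conj(2) + 2*(1)*conj(-1) + 2*(5)*conj(-1) + 3*(-3)*conj(0) + 3*(-1)*conj(0)]
      = (1/12)[(22) + (2) + (-2) + (-10) + (0) + (0)] = 12/12 = 1
Dimension check: dim(rho) = sum (mult * dim) = 1*1 + 3*1 + 1*1 + 2*1 + 1*2 + 1*2 = 11 = chi_rho(e) = 11.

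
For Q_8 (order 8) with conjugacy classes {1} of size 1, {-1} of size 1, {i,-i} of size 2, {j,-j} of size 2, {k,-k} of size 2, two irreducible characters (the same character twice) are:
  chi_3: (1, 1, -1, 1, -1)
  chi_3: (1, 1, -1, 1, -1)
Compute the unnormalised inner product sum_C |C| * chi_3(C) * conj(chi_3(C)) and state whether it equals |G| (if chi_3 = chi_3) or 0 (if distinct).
Sum = 8 = |G| = 8; so <chi_3, chi_3> = 1 (norm-1 confirms irreducibility).

Solution. Compute term by term over conjugacy classes (|C| * chi_3(C) * conj(chi_3(C))):
  1*(1)*conj(1) + 1*(1)*conj(1) + 2*(-1)*conj(-1) + 2*(1)*conj(1) + 2*(-1)*conj(-1)
  = (1) + (1) + (2) + (2) + (2)
  = 8.
Dividing by |G| = 8 gives 8/8 = 1, matching the row-orthogonality relation <chi_3, chi_3> = [chi_3 = chi_3].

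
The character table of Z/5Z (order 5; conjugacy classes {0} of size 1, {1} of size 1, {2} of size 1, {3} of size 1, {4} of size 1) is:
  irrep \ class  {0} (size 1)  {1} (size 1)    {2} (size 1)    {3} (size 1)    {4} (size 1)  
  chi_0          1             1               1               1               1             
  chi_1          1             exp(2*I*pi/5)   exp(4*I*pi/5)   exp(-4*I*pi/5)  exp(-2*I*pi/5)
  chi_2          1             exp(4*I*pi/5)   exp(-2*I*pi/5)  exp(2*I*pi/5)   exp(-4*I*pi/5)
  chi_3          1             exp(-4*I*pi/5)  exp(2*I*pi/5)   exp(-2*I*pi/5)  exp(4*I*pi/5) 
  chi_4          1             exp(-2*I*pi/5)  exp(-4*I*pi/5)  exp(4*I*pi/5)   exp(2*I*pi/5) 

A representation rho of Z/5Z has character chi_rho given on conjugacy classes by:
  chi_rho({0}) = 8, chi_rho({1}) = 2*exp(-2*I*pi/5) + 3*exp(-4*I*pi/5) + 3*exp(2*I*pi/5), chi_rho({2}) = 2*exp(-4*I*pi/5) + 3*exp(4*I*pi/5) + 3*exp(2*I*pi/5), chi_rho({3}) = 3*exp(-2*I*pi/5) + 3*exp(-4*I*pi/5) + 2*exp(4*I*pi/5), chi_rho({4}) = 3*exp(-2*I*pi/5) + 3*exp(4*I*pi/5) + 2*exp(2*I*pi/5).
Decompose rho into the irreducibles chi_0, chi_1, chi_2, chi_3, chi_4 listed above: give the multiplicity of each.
Multiplicities: chi_0: 0, chi_1: 3, chi_2: 0, chi_3: 3, chi_4: 2.

Solution. Use <chi_rho, chi> = (1/|G|) sum_C |C| * chi_rho(C) * conj(chi(C)) with |G| = 5 for each irreducible chi in the table:
  <chi_rho, chi_0> = (1/5)[1*(8)*conj(1) + 1*(2*exp(-2*I*pi/5) + 3*exp(-4*I*pi/5) + 3*exp(2*I*pi/5))*conj(1) + 1*(2*exp(-4*I*pi/5) + 3*exp(4*I*pi/5) + 3*exp(2*I*pi/5))*conj(1) + 1*(3*exp(-2*I*pi/5) + 3*exp(-4*I*pi/5) + 2*exp(4*I*pi/5))*conj(1) + 1*(3*exp(-2*I*pi/5) + 3*exp(4*I*pi/5) + 2*exp(2*I*pi/5))*conj(1)]
      = (1/5)[(8) + (2*exp(-2*I*pi/5) + 3*exp(-4*I*pi/5) + 3*exp(2*I*pi/5)) + (2*exp(-4*I*pi/5) + 3*exp(4*I*pi/5) + 3*exp(2*I*pi/5)) + (3*exp(-2*I*pi/5) + 3*exp(-4*I*pi/5) + 2*exp(4*I*pi/5)) + (3*exp(-2*I*pi/5) + 3*exp(4*I*pi/5) + 2*exp(2*I*pi/5))] = 0/5 = 0
  <chi_rho, chi_1> = (1/5)[1*(8)*conj(1) + 1*(2*exp(-2*I*pi/5) + 3*exp(-4*I*pi/5) + 3*exp(2*I*pi/5))*conj(exp(2*I*pi/5)) + 1*(2*exp(-4*I*pi/5) + 3*exp(4*I*pi/5) + 3*exp(2*I*pi/5))*conj(exp(4*I*pi/5)) + 1*(3*exp(-2*I*pi/5) + 3*exp(-4*I*pi/5) + 2*exp(4*I*pi/5))*conj(exp(-4*I*pi/5)) + 1*(3*exp(-2*I*pi/5) + 3*exp(4*I*pi/5) + 2*exp(2*I*pi/5))*conj(exp(-2*I*pi/5))]
      = (1/5)[(8) + (3 + 2*exp(-4*I*pi/5) + 3*exp(4*I*pi/5)) + (3 + 3*exp(-2*I*pi/5) + 2*exp(2*I*pi/5)) + (3 + 2*exp(-2*I*pi/5) + 3*exp(2*I*pi/5)) + (3 + 3*exp(-4*I*pi/5) + 2*exp(4*I*pi/5))] = 15/5 = 3
  <chi_rho, chi_2> = (1/5)[1*(8)*conj(1) + 1*(2*exp(-2*I*pi/5) + 3*exp(-4*I*pi/5) + 3*exp(2*I*pi/5))*conj(exp(4*I*pi/5)) + 1*(2*exp(-4*I*pi/5) + 3*exp(4*I*pi/5) + 3*exp(2*I*pi/5))*conj(exp(-2*I*pi/5)) + 1*(3*exp(-2*I*pi/5) + 3*exp(-4*I*pi/5) + 2*exp(4*I*pi/5))*conj(exp(2*I*pi/5)) + 1*(3*exp(-2*I*pi/5) + 3*exp(4*I*pi/5) + 2*exp(2*I*pi/5))*conj(exp(-4*I*pi/5))]
      = (1/5)[(8) + (3*exp(-2*I*pi/5) + 2*exp(4*I*pi/5) + 3*exp(2*I*pi/5)) + (2*exp(-2*I*pi/5) + 3*exp(-4*I*pi/5) + 3*exp(4*I*pi/5)) + (3*exp(-4*I*pi/5) + 3*exp(4*I*pi/5) + 2*exp(2*I*pi/5)) + (3*exp(-2*I*pi/5) + 2*exp(-4*I*pi/5) + 3*exp(2*I*pi/5))] = 0/5 = 0
  <chi_rho, chi_3> = (1/5)[1*(8)*conj(1) + 1*(2*exp(-2*I*pi/5) + 3*exp(-4*I*pi/5) + 3*exp(2*I*pi/5))*conj(exp(-4*I*pi/5)) + 1*(2*exp(-4*I*pi/5) + 3*exp(4*I*pi/5) + 3*exp(2*I*pi/5))*conj(exp(2*I*pi/5)) + 1*(3*exp(-2*I*pi/5) + 3*exp(-4*I*pi/5) + 2*exp(4*I*pi/5))*conj(exp(-2*I*pi/5)) + 1*(3*exp(-2*I*pi/5) + 3*exp(4*I*pi/5) + 2*exp(2*I*pi/5))*conj(exp(4*I*pi/5))]
      = (1/5)[(8) + (3 + 3*exp(-4*I*pi/5) + 2*exp(2*I*pi/5)) + (3 + 2*exp(4*I*pi/5) + 3*exp(2*I*pi/5)) + (3 + 3*exp(-2*I*pi/5) + 2*exp(-4*I*pi/5)) + (3 + 2*exp(-2*I*pi/5) + 3*exp(4*I*pi/5))] = 15/5 = 3
  <chi_rho, chi_4> = (1/5)[1*(8)*conj(1) + 1*(2*exp(-2*I*pi/5) + 3*exp(-4*I*pi/5) + 3*exp(2*I*pi/5))*conj(exp(-2*I*pi/5)) + 1*(2*exp(-4*I*pi/5) + 3*exp(4*I*pi/5) + 3*exp(2*I*pi/5))*conj(exp(-4*I*pi/5)) + 1*(3*exp(-2*I*pi/5) + 3*exp(-4*I*pi/5) + 2*exp(4*I*pi/5))*conj(exp(4*I*pi/5)) + 1*(3*exp(-2*I*pi/5) + 3*exp(4*I*pi/5) + 2*exp(2*I*pi/5))*conj(exp(2*I*pi/5))]
      = (1/5)[(8) + (2 + 3*exp(-2*I*pi/5) + 3*exp(4*I*pi/5)) + (2 + 3*exp(-2*I*pi/5) + 3*exp(-4*I*pi/5)) + (2 + 3*exp(4*I*pi/5) + 3*exp(2*I*pi/5)) + (2 + 3*exp(-4*I*pi/5) + 3*exp(2*I*pi/5))] = 10/5 = 2
(Exp terms are combined using exp(i*s)*conj(exp(i*t)) = exp(i*(s-t)), and sums of them are collapsed using the identity that for every m > 1 the m distinct m-th roots of unity sum to 0, e.g. 1 + exp(2*I*pi/3) + exp(-2*I*pi/3) = 0.)
Dimension check: dim(rho) = sum (mult * dim) = 0*1 + 3*1 + 0*1 + 3*1 + 2*1 = 8 = chi_rho(e) = 8.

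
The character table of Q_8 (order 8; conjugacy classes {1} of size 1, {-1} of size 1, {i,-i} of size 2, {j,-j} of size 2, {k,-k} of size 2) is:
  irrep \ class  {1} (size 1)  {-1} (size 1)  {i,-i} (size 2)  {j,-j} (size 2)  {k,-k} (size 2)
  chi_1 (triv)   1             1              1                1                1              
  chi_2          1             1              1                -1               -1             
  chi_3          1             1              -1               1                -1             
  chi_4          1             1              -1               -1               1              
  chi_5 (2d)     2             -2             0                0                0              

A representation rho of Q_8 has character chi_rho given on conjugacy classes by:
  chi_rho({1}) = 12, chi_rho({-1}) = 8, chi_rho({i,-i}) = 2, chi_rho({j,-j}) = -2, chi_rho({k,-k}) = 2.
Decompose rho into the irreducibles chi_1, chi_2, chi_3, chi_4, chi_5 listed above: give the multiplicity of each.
Multiplicities: chi_1: 3, chi_2: 3, chi_3: 1, chi_4: 3, chi_5: 1.

Argument: Use <chi_rho, chi> = (1/|G|) sum_C |C| * chi_rho(C) * conj(chi(C)) with |G| = 8 for each irreducible chi in the table:
  <chi_rho, chi_1> = (1/8)[1*(12)*conj(1) + 1*(8)*conj(1) + 2*(2)*conj(1) + 2*(-2)*conj(1) + 2*(2)*conj(1)]
      = (1/8)[(12) + (8) + (4) + (-4) + (4)] = 24/8 = 3
  <chi_rho, chi_2> = (1/8)[1*(12)*conj(1) + 1*(8)*conj(1) + 2*(2)*conj(1) + 2*(-2)*conj(-1) + 2*(2)*conj(-1)]
      = (1/8)[(12) + (8) + (4) + (4) + (-4)] = 24/8 = 3
  <chi_rho, chi_3> = (1/8)[1*(12)*conj(1) + 1*(8)*conj(1) + 2*(2)*conj(-1) + 2*(-2)*conj(1) + 2*(2)*conj(-1)]
      = (1/8)[(12) + (8) + (-4) + (-4) + (-4)] = 8/8 = 1
  <chi_rho, chi_4> = (1/8)[1*(12)*conj(1) + 1*(8)*conj(1) + 2*(2)*conj(-1) + 2*(-2)*conj(-1) + 2*(2)*conj(1)]
      = (1/8)[(12) + (8) + (-4) + (4) + (4)] = 24/8 = 3
  <chi_rho, chi_5> = (1/8)[1*(12)*conj(2) + 1*(8)*conj(-2) + 2*(2)*conj(0) + 2*(-2)*conj(0) + 2*(2)*conj(0)]
      = (1/8)[(24) + (-16) + (0) + (0) + (0)] = 8/8 = 1
Dimension check: dim(rho) = sum (mult * dim) = 3*1 + 3*1 + 1*1 + 3*1 + 1*2 = 12 = chi_rho(e) = 12.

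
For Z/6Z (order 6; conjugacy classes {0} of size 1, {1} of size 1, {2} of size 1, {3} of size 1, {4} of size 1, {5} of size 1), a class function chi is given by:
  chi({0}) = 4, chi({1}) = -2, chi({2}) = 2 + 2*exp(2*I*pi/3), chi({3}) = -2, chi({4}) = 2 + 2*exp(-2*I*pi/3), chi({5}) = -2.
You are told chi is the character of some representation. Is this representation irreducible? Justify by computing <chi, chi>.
Not irreducible (reducible): <chi, chi> = 6 > 1.

Why: <chi, chi> = (1/|G|) sum_C |C| * |chi(C)|^2 = (1/6)[1*|4|^2 + 1*|-2|^2 + 1*|2 + 2*exp(2*I*pi/3)|^2 + 1*|-2|^2 + 1*|2 + 2*exp(-2*I*pi/3)|^2 + 1*|-2|^2]
  = (1/6)[(16) + (4) + (4) + (4) + (4) + (4)] = 36/6 = 6.
(Exp terms are combined using exp(i*s)*conj(exp(i*t)) = exp(i*(s-t)), and sums of them are collapsed using the identity that for every m > 1 the m distinct m-th roots of unity sum to 0, e.g. 1 + exp(2*I*pi/3) + exp(-2*I*pi/3) = 0.)
A character is irreducible iff <chi, chi> = 1, so this representation is reducible.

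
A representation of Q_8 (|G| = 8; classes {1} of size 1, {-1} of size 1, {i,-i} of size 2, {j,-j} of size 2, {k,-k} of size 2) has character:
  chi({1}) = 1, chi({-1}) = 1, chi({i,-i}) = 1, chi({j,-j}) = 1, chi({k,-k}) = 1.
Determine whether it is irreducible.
Irreducible: <chi, chi> = 1.

Derivation: <chi, chi> = (1/|G|) sum_C |C| * |chi(C)|^2 = (1/8)[1*|1|^2 + 1*|1|^2 + 2*|1|^2 + 2*|1|^2 + 2*|1|^2]
  = (1/8)[(1) + (1) + (2) + (2) + (2)] = 8/8 = 1.
A character is irreducible iff <chi, chi> = 1, so this representation is irreducible.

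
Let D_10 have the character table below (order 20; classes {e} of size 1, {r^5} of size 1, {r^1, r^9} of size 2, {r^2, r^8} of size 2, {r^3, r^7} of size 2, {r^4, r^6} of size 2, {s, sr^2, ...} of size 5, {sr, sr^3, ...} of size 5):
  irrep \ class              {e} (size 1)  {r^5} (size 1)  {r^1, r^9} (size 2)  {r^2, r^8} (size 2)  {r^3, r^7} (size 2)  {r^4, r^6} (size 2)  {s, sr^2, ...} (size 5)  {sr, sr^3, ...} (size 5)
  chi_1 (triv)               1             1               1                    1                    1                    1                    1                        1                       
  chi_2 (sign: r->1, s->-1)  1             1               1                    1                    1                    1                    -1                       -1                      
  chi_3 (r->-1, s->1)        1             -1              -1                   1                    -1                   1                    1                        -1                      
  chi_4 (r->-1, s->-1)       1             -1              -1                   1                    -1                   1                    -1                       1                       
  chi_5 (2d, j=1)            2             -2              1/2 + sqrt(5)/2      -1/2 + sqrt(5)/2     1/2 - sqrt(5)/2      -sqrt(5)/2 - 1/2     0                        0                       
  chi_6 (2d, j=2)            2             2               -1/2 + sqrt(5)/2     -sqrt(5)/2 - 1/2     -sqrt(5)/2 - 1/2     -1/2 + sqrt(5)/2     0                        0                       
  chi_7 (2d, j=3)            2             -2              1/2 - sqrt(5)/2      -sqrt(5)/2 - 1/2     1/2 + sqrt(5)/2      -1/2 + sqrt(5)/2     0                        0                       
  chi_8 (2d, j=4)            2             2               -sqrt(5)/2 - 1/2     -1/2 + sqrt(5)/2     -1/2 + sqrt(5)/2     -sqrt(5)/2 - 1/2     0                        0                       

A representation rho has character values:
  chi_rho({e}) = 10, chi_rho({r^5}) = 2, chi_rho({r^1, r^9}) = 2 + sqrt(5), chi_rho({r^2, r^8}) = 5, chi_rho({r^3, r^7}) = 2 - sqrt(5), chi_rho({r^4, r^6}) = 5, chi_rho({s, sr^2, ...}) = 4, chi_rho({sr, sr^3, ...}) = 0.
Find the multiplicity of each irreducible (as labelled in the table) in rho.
Multiplicities: chi_1: 3, chi_2: 1, chi_3: 2, chi_4: 0, chi_5: 1, chi_6: 1, chi_7: 0, chi_8: 0.

Details: Use <chi_rho, chi> = (1/|G|) sum_C |C| * chi_rho(C) * conj(chi(C)) with |G| = 20 for each irreducible chi in the table:
  <chi_rho, chi_1> = (1/20)[1*(10)*conj(1) + 1*(2)*conj(1) + 2*(2 + sqrt(5))*conj(1) + 2*(5)*conj(1) + 2*(2 - sqrt(5))*conj(1) + 2*(5)*conj(1) + 5*(4)*conj(1) + 5*(0)*conj(1)]
      = (1/20)[(10) + (2) + (4 + 2*sqrt(5)) + (10) + (4 - 2*sqrt(5)) + (10) + (20) + (0)] = 60/20 = 3
  <chi_rho, chi_2> = (1/20)[1*(10)*conj(1) + 1*(2)*conj(1) + 2*(2 + sqrt(5))*conj(1) + 2*(5)*conj(1) + 2*(2 - sqrt(5))*conj(1) + 2*(5)*conj(1) + 5*(4)*conj(-1) + 5*(0)*conj(-1)]
      = (1/20)[(10) + (2) + (4 + 2*sqrt(5)) + (10) + (4 - 2*sqrt(5)) + (10) + (-20) + (0)] = 20/20 = 1
  <chi_rho, chi_3> = (1/20)[1*(10)*conj(1) + 1*(2)*conj(-1) + 2*(2 + sqrt(5))*conj(-1) + 2*(5)*conj(1) + 2*(2 - sqrt(5))*conj(-1) + 2*(5)*conj(1) + 5*(4)*conj(1) + 5*(0)*conj(-1)]
      = (1/20)[(10) + (-2) + (-2*sqrt(5) - 4) + (10) + (-4 + 2*sqrt(5)) + (10) + (20) + (0)] = 40/20 = 2
  <chi_rho, chi_4> = (1/20)[1*(10)*conj(1) + 1*(2)*conj(-1) + 2*(2 + sqrt(5))*conj(-1) + 2*(5)*conj(1) + 2*(2 - sqrt(5))*conj(-1) + 2*(5)*conj(1) + 5*(4)*conj(-1) + 5*(0)*conj(1)]
      = (1/20)[(10) + (-2) + (-2*sqrt(5) - 4) + (10) + (-4 + 2*sqrt(5)) + (10) + (-20) + (0)] = 0/20 = 0
  <chi_rho, chi_5> = (1/20)[1*(10)*conj(2) + 1*(2)*conj(-2) + 2*(2 + sqrt(5))*conj(1/2 + sqrt(5)/2) + 2*(5)*conj(-1/2 + sqrt(5)/2) + 2*(2 - sqrt(5))*conj(1/2 - sqrt(5)/2) + 2*(5)*conj(-sqrt(5)/2 - 1/2) + 5*(4)*conj(0) + 5*(0)*conj(0)]
      = (1/20)[(20) + (-4) + (3*sqrt(5) + 7) + (-5 + 5*sqrt(5)) + (7 - 3*sqrt(5)) + (-5*sqrt(5) - 5) + (0) + (0)] = 20/20 = 1
  <chi_rho, chi_6> = (1/20)[1*(10)*conj(2) + 1*(2)*conj(2) + 2*(2 + sqrt(5))*conj(-1/2 + sqrt(5)/2) + 2*(5)*conj(-sqrt(5)/2 - 1/2) + 2*(2 - sqrt(5))*conj(-sqrt(5)/2 - 1/2) + 2*(5)*conj(-1/2 + sqrt(5)/2) + 5*(4)*conj(0) + 5*(0)*conj(0)]
      = (1/20)[(20) + (4) + (sqrt(5) + 3) + (-5*sqrt(5) - 5) + (3 - sqrt(5)) + (-5 + 5*sqrt(5)) + (0) + (0)] = 20/20 = 1
  <chi_rho, chi_7> = (1/20)[1*(10)*conj(2) + 1*(2)*conj(-2) + 2*(2 + sqrt(5))*conj(1/2 - sqrt(5)/2) + 2*(5)*conj(-sqrt(5)/2 - 1/2) + 2*(2 - sqrt(5))*conj(1/2 + sqrt(5)/2) + 2*(5)*conj(-1/2 + sqrt(5)/2) + 5*(4)*conj(0) + 5*(0)*conj(0)]
      = (1/20)[(20) + (-4) + (-3 - sqrt(5)) + (-5*sqrt(5) - 5) + (-3 + sqrt(5)) + (-5 + 5*sqrt(5)) + (0) + (0)] = 0/20 = 0
  <chi_rho, chi_8> = (1/20)[1*(10)*conj(2) + 1*(2)*conj(2) + 2*(2 + sqrt(5))*conj(-sqrt(5)/2 - 1/2) + 2*(5)*conj(-1/2 + sqrt(5)/2) + 2*(2 - sqrt(5))*conj(-1/2 + sqrt(5)/2) + 2*(5)*conj(-sqrt(5)/2 - 1/2) + 5*(4)*conj(0) + 5*(0)*conj(0)]
      = (1/20)[(20) + (4) + (-7 - 3*sqrt(5)) + (-5 + 5*sqrt(5)) + (-7 + 3*sqrt(5)) + (-5*sqrt(5) - 5) + (0) + (0)] = 0/20 = 0
Dimension check: dim(rho) = sum (mult * dim) = 3*1 + 1*1 + 2*1 + 0*1 + 1*2 + 1*2 + 0*2 + 0*2 = 10 = chi_rho(e) = 10.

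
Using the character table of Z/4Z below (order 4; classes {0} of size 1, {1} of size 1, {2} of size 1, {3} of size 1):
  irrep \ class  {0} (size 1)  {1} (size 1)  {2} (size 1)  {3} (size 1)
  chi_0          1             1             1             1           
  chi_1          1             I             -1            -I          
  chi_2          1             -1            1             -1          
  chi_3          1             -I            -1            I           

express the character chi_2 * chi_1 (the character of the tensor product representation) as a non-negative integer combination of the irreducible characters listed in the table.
chi_2 tensor chi_1 = chi_3 (all other irreducibles have multiplicity 0).

Why: The character of a tensor product is the pointwise product (chi_2 * chi_1)(C) = chi_2(C) * chi_1(C):
  {0}: (1)*(1), {1}: (-1)*(I), {2}: (1)*(-1), {3}: (-1)*(-I)
so (chi_2 * chi_1) takes values
  {0} -> 1, {1} -> -I, {2} -> -1, {3} -> I.
Now take the inner product of this character with each irreducible chi from the table, <chi_2*chi_1, chi> = (1/4) sum_C |C| (chi_2*chi_1)(C) conj(chi(C)):
  <chi_2*chi_1, chi_0> = (1/4)[1*(1)*conj(1) + 1*(-I)*conj(1) + 1*(-1)*conj(1) + 1*(I)*conj(1)]
      = (1/4)[(1) + (-I) + (-1) + (I)] = 0/4 = 0
  <chi_2*chi_1, chi_1> = (1/4)[1*(1)*conj(1) + 1*(-I)*conj(I) + 1*(-1)*conj(-1) + 1*(I)*conj(-I)]
      = (1/4)[(1) + (-1) + (1) + (-1)] = 0/4 = 0
  <chi_2*chi_1, chi_2> = (1/4)[1*(1)*conj(1) + 1*(-I)*conj(-1) + 1*(-1)*conj(1) + 1*(I)*conj(-1)]
      = (1/4)[(1) + (I) + (-1) + (-I)] = 0/4 = 0
  <chi_2*chi_1, chi_3> = (1/4)[1*(1)*conj(1) + 1*(-I)*conj(-I) + 1*(-1)*conj(-1) + 1*(I)*conj(I)]
      = (1/4)[(1) + (1) + (1) + (1)] = 4/4 = 1
(Exp terms are combined using exp(i*s)*conj(exp(i*t)) = exp(i*(s-t)), and sums of them are collapsed using the identity that for every m > 1 the m distinct m-th roots of unity sum to 0, e.g. 1 + exp(2*I*pi/3) + exp(-2*I*pi/3) = 0.)
Hence the multiplicities are chi_3: 1. Dimension check: dim(chi_2)*dim(chi_1) = 1*1 = 1 and sum (mult * dim) = 1*1 = 1.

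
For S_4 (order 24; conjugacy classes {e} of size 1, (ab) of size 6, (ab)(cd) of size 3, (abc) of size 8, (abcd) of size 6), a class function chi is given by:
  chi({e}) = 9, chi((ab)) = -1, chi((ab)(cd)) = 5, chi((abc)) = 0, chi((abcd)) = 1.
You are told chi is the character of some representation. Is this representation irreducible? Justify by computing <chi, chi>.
Not irreducible (reducible): <chi, chi> = 7 > 1.

Working: <chi, chi> = (1/|G|) sum_C |C| * |chi(C)|^2 = (1/24)[1*|9|^2 + 6*|-1|^2 + 3*|5|^2 + 8*|0|^2 + 6*|1|^2]
  = (1/24)[(81) + (6) + (75) + (0) + (6)] = 168/24 = 7.
A character is irreducible iff <chi, chi> = 1, so this representation is reducible.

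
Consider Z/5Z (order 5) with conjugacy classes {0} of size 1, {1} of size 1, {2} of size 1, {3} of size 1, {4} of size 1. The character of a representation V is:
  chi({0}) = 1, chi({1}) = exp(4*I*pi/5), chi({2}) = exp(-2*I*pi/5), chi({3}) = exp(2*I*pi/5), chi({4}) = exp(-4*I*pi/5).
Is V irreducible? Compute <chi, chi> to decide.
Irreducible: <chi, chi> = 1.

Justification: <chi, chi> = (1/|G|) sum_C |C| * |chi(C)|^2 = (1/5)[1*|1|^2 + 1*|exp(4*I*pi/5)|^2 + 1*|exp(-2*I*pi/5)|^2 + 1*|exp(2*I*pi/5)|^2 + 1*|exp(-4*I*pi/5)|^2]
  = (1/5)[(1) + (1) + (1) + (1) + (1)] = 5/5 = 1.
(Exp terms are combined using exp(i*s)*conj(exp(i*t)) = exp(i*(s-t)), and sums of them are collapsed using the identity that for every m > 1 the m distinct m-th roots of unity sum to 0, e.g. 1 + exp(2*I*pi/3) + exp(-2*I*pi/3) = 0.)
A character is irreducible iff <chi, chi> = 1, so this representation is irreducible.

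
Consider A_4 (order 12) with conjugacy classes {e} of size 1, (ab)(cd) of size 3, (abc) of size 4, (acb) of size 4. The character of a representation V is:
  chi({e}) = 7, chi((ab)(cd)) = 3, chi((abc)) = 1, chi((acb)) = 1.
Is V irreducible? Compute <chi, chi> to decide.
Not irreducible (reducible): <chi, chi> = 7 > 1.

Why: <chi, chi> = (1/|G|) sum_C |C| * |chi(C)|^2 = (1/12)[1*|7|^2 + 3*|3|^2 + 4*|1|^2 + 4*|1|^2]
  = (1/12)[(49) + (27) + (4) + (4)] = 84/12 = 7.
(Exp terms are combined using exp(i*s)*conj(exp(i*t)) = exp(i*(s-t)), and sums of them are collapsed using the identity that for every m > 1 the m distinct m-th roots of unity sum to 0, e.g. 1 + exp(2*I*pi/3) + exp(-2*I*pi/3) = 0.)
A character is irreducible iff <chi, chi> = 1, so this representation is reducible.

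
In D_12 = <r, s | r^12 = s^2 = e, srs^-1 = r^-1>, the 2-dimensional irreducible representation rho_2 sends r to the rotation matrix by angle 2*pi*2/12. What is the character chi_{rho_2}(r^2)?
chi_{rho_2}(r^2) = 2*cos(2*pi*2*2/12) = -1

Derivation: rho_2(r^2) is rotation by angle 2*pi*2*2/12, whose trace is 2*cos(2*pi*2*2/12) = -1.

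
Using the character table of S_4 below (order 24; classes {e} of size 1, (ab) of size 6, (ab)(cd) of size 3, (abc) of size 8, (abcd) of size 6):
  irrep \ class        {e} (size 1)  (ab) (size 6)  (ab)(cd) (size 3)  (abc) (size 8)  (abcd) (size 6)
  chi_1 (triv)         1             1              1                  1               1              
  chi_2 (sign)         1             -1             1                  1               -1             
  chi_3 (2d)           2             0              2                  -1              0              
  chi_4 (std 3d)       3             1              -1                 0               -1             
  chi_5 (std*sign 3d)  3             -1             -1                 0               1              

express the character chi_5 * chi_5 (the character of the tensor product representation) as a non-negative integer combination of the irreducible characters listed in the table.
chi_5 tensor chi_5 = chi_1 + chi_3 + chi_4 + chi_5 (all other irreducibles have multiplicity 0).

Explanation: The character of a tensor product is the pointwise product (chi_5 * chi_5)(C) = chi_5(C) * chi_5(C):
  {e}: (3)*(3), (ab): (-1)*(-1), (ab)(cd): (-1)*(-1), (abc): (0)*(0), (abcd): (1)*(1)
so (chi_5 * chi_5) takes values
  {e} -> 9, (ab) -> 1, (ab)(cd) -> 1, (abc) -> 0, (abcd) -> 1.
Now take the inner product of this character with each irreducible chi from the table, <chi_5*chi_5, chi> = (1/24) sum_C |C| (chi_5*chi_5)(C) conj(chi(C)):
  <chi_5*chi_5, chi_1> = (1/24)[1*(9)*conj(1) + 6*(1)*conj(1) + 3*(1)*conj(1) + 8*(0)*conj(1) + 6*(1)*conj(1)]
      = (1/24)[(9) + (6) + (3) + (0) + (6)] = 24/24 = 1
  <chi_5*chi_5, chi_2> = (1/24)[1*(9)*conj(1) + 6*(1)*conj(-1) + 3*(1)*conj(1) + 8*(0)*conj(1) + 6*(1)*conj(-1)]
      = (1/24)[(9) + (-6) + (3) + (0) + (-6)] = 0/24 = 0
  <chi_5*chi_5, chi_3> = (1/24)[1*(9)*conj(2) + 6*(1)*conj(0) + 3*(1)*conj(2) + 8*(0)*conj(-1) + 6*(1)*conj(0)]
      = (1/24)[(18) + (0) + (6) + (0) + (0)] = 24/24 = 1
  <chi_5*chi_5, chi_4> = (1/24)[1*(9)*conj(3) + 6*(1)*conj(1) + 3*(1)*conj(-1) + 8*(0)*conj(0) + 6*(1)*conj(-1)]
      = (1/24)[(27) + (6) + (-3) + (0) + (-6)] = 24/24 = 1
  <chi_5*chi_5, chi_5> = (1/24)[1*(9)*conj(3) + 6*(1)*conj(-1) + 3*(1)*conj(-1) + 8*(0)*conj(0) + 6*(1)*conj(1)]
      = (1/24)[(27) + (-6) + (-3) + (0) + (6)] = 24/24 = 1
Hence the multiplicities are chi_1: 1, chi_3: 1, chi_4: 1, chi_5: 1. Dimension check: dim(chi_5)*dim(chi_5) = 3*3 = 9 and sum (mult * dim) = 1*1 + 1*2 + 1*3 + 1*3 = 9.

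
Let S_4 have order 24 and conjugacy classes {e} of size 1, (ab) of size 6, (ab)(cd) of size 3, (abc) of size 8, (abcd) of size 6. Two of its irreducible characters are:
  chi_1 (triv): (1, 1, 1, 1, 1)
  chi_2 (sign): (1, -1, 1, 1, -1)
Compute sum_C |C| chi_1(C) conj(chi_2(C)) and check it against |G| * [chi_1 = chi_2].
Sum = 0; so <chi_1, chi_2> = 0 (distinct irreducibles are orthogonal).

Working: Compute term by term over conjugacy classes (|C| * chi_1(C) * conj(chi_2(C))):
  1*(1)*conj(1) + 6*(1)*conj(-1) + 3*(1)*conj(1) + 8*(1)*conj(1) + 6*(1)*conj(-1)
  = (1) + (-6) + (3) + (8) + (-6)
  = 0.
Dividing by |G| = 24 gives 0/24 = 0, matching the row-orthogonality relation <chi_1, chi_2> = [chi_1 = chi_2].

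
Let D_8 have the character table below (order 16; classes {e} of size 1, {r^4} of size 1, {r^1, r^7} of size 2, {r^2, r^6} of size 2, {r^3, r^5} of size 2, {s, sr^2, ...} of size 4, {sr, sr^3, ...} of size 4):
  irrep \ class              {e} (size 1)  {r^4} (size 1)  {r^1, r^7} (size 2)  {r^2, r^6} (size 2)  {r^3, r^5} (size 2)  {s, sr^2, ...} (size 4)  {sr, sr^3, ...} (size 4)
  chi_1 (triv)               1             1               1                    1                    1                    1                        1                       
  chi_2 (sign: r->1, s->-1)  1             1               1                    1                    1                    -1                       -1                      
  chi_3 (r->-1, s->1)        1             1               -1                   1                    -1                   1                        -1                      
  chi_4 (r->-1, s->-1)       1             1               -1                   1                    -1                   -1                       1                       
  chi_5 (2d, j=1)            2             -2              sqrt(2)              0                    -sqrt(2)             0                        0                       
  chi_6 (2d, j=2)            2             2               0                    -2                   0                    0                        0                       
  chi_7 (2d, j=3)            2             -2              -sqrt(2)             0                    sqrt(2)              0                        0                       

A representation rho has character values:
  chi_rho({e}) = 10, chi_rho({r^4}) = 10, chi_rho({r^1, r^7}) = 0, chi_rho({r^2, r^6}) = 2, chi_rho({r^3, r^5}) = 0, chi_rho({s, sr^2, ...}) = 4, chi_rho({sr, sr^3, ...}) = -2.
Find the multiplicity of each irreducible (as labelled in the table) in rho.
Multiplicities: chi_1: 2, chi_2: 1, chi_3: 3, chi_4: 0, chi_5: 0, chi_6: 2, chi_7: 0.

Derivation: Use <chi_rho, chi> = (1/|G|) sum_C |C| * chi_rho(C) * conj(chi(C)) with |G| = 16 for each irreducible chi in the table:
  <chi_rho, chi_1> = (1/16)[1*(10)*conj(1) + 1*(10)*conj(1) + 2*(0)*conj(1) + 2*(2)*conj(1) + 2*(0)*conj(1) + 4*(4)*conj(1) + 4*(-2)*conj(1)]
      = (1/16)[(10) + (10) + (0) + (4) + (0) + (16) + (-8)] = 32/16 = 2
  <chi_rho, chi_2> = (1/16)[1*(10)*conj(1) + 1*(10)*conj(1) + 2*(0)*conj(1) + 2*(2)*conj(1) + 2*(0)*conj(1) + 4*(4)*conj(-1) + 4*(-2)*conj(-1)]
      = (1/16)[(10) + (10) + (0) + (4) + (0) + (-16) + (8)] = 16/16 = 1
  <chi_rho, chi_3> = (1/16)[1*(10)*conj(1) + 1*(10)*conj(1) + 2*(0)*conj(-1) + 2*(2)*conj(1) + 2*(0)*conj(-1) + 4*(4)*conj(1) + 4*(-2)*conj(-1)]
      = (1/16)[(10) + (10) + (0) + (4) + (0) + (16) + (8)] = 48/16 = 3
  <chi_rho, chi_4> = (1/16)[1*(10)*conj(1) + 1*(10)*conj(1) + 2*(0)*conj(-1) + 2*(2)*conj(1) + 2*(0)*conj(-1) + 4*(4)*conj(-1) + 4*(-2)*conj(1)]
      = (1/16)[(10) + (10) + (0) + (4) + (0) + (-16) + (-8)] = 0/16 = 0
  <chi_rho, chi_5> = (1/16)[1*(10)*conj(2) + 1*(10)*conj(-2) + 2*(0)*conj(sqrt(2)) + 2*(2)*conj(0) + 2*(0)*conj(-sqrt(2)) + 4*(4)*conj(0) + 4*(-2)*conj(0)]
      = (1/16)[(20) + (-20) + (0) + (0) + (0) + (0) + (0)] = 0/16 = 0
  <chi_rho, chi_6> = (1/16)[1*(10)*conj(2) + 1*(10)*conj(2) + 2*(0)*conj(0) + 2*(2)*conj(-2) + 2*(0)*conj(0) + 4*(4)*conj(0) + 4*(-2)*conj(0)]
      = (1/16)[(20) + (20) + (0) + (-8) + (0) + (0) + (0)] = 32/16 = 2
  <chi_rho, chi_7> = (1/16)[1*(10)*conj(2) + 1*(10)*conj(-2) + 2*(0)*conj(-sqrt(2)) + 2*(2)*conj(0) + 2*(0)*conj(sqrt(2)) + 4*(4)*conj(0) + 4*(-2)*conj(0)]
      = (1/16)[(20) + (-20) + (0) + (0) + (0) + (0) + (0)] = 0/16 = 0
Dimension check: dim(rho) = sum (mult * dim) = 2*1 + 1*1 + 3*1 + 0*1 + 0*2 + 2*2 + 0*2 = 10 = chi_rho(e) = 10.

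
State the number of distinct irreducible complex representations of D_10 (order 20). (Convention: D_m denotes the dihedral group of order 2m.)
8

Justification: The number of irreducible complex representations of a finite group equals its number of conjugacy classes. D_10 has 8 conjugacy classes (n/2 + 3 for n even), so D_10 (order 20) has exactly 8 irreducible complex representations.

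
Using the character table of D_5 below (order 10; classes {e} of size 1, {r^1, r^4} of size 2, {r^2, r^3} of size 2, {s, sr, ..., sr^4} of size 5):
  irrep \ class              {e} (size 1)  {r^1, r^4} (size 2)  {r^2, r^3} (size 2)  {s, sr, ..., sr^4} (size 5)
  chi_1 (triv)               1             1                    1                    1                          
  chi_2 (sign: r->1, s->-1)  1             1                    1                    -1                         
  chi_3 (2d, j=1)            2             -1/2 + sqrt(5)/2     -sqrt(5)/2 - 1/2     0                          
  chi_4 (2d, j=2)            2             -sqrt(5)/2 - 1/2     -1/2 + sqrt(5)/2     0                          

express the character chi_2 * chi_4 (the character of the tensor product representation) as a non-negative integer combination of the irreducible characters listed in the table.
chi_2 tensor chi_4 = chi_4 (all other irreducibles have multiplicity 0).

Details: The character of a tensor product is the pointwise product (chi_2 * chi_4)(C) = chi_2(C) * chi_4(C):
  {e}: (1)*(2), {r^1, r^4}: (1)*(-sqrt(5)/2 - 1/2), {r^2, r^3}: (1)*(-1/2 + sqrt(5)/2), {s, sr, ..., sr^4}: (-1)*(0)
so (chi_2 * chi_4) takes values
  {e} -> 2, {r^1, r^4} -> -sqrt(5)/2 - 1/2, {r^2, r^3} -> -1/2 + sqrt(5)/2, {s, sr, ..., sr^4} -> 0.
Now take the inner product of this character with each irreducible chi from the table, <chi_2*chi_4, chi> = (1/10) sum_C |C| (chi_2*chi_4)(C) conj(chi(C)):
  <chi_2*chi_4, chi_1> = (1/10)[1*(2)*conj(1) + 2*(-sqrt(5)/2 - 1/2)*conj(1) + 2*(-1/2 + sqrt(5)/2)*conj(1) + 5*(0)*conj(1)]
      = (1/10)[(2) + (-sqrt(5) - 1) + (-1 + sqrt(5)) + (0)] = 0/10 = 0
  <chi_2*chi_4, chi_2> = (1/10)[1*(2)*conj(1) + 2*(-sqrt(5)/2 - 1/2)*conj(1) + 2*(-1/2 + sqrt(5)/2)*conj(1) + 5*(0)*conj(-1)]
      = (1/10)[(2) + (-sqrt(5) - 1) + (-1 + sqrt(5)) + (0)] = 0/10 = 0
  <chi_2*chi_4, chi_3> = (1/10)[1*(2)*conj(2) + 2*(-sqrt(5)/2 - 1/2)*conj(-1/2 + sqrt(5)/2) + 2*(-1/2 + sqrt(5)/2)*conj(-sqrt(5)/2 - 1/2) + 5*(0)*conj(0)]
      = (1/10)[(4) + (-2) + (-2) + (0)] = 0/10 = 0
  <chi_2*chi_4, chi_4> = (1/10)[1*(2)*conj(2) + 2*(-sqrt(5)/2 - 1/2)*conj(-sqrt(5)/2 - 1/2) + 2*(-1/2 + sqrt(5)/2)*conj(-1/2 + sqrt(5)/2) + 5*(0)*conj(0)]
      = (1/10)[(4) + (sqrt(5) + 3) + (3 - sqrt(5)) + (0)] = 10/10 = 1
Hence the multiplicities are chi_4: 1. Dimension check: dim(chi_2)*dim(chi_4) = 1*2 = 2 and sum (mult * dim) = 1*2 = 2.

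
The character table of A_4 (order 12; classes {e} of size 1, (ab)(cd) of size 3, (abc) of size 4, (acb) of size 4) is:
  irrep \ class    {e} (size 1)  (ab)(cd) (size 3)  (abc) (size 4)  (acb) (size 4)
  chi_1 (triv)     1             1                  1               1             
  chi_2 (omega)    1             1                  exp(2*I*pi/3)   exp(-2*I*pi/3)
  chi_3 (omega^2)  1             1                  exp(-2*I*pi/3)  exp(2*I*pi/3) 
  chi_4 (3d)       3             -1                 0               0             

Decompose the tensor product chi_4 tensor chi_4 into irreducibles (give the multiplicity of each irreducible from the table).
chi_4 tensor chi_4 = chi_1 + chi_2 + chi_3 + 2*chi_4 (all other irreducibles have multiplicity 0).

Derivation: The character of a tensor product is the pointwise product (chi_4 * chi_4)(C) = chi_4(C) * chi_4(C):
  {e}: (3)*(3), (ab)(cd): (-1)*(-1), (abc): (0)*(0), (acb): (0)*(0)
so (chi_4 * chi_4) takes values
  {e} -> 9, (ab)(cd) -> 1, (abc) -> 0, (acb) -> 0.
Now take the inner product of this character with each irreducible chi from the table, <chi_4*chi_4, chi> = (1/12) sum_C |C| (chi_4*chi_4)(C) conj(chi(C)):
  <chi_4*chi_4, chi_1> = (1/12)[1*(9)*conj(1) + 3*(1)*conj(1) + 4*(0)*conj(1) + 4*(0)*conj(1)]
      = (1/12)[(9) + (3) + (0) + (0)] = 12/12 = 1
  <chi_4*chi_4, chi_2> = (1/12)[1*(9)*conj(1) + 3*(1)*conj(1) + 4*(0)*conj(exp(2*I*pi/3)) + 4*(0)*conj(exp(-2*I*pi/3))]
      = (1/12)[(9) + (3) + (0) + (0)] = 12/12 = 1
  <chi_4*chi_4, chi_3> = (1/12)[1*(9)*conj(1) + 3*(1)*conj(1) + 4*(0)*conj(exp(-2*I*pi/3)) + 4*(0)*conj(exp(2*I*pi/3))]
      = (1/12)[(9) + (3) + (0) + (0)] = 12/12 = 1
  <chi_4*chi_4, chi_4> = (1/12)[1*(9)*conj(3) + 3*(1)*conj(-1) + 4*(0)*conj(0) + 4*(0)*conj(0)]
      = (1/12)[(27) + (-3) + (0) + (0)] = 24/12 = 2
(Exp terms are combined using exp(i*s)*conj(exp(i*t)) = exp(i*(s-t)), and sums of them are collapsed using the identity that for every m > 1 the m distinct m-th roots of unity sum to 0, e.g. 1 + exp(2*I*pi/3) + exp(-2*I*pi/3) = 0.)
Hence the multiplicities are chi_1: 1, chi_2: 1, chi_3: 1, chi_4: 2. Dimension check: dim(chi_4)*dim(chi_4) = 3*3 = 9 and sum (mult * dim) = 1*1 + 1*1 + 1*1 + 2*3 = 9.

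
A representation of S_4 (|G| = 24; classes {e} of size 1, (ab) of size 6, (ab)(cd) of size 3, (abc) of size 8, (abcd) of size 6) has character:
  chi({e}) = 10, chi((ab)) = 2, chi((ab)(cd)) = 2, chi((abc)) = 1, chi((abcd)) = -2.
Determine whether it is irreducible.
Not irreducible (reducible): <chi, chi> = 7 > 1.

Working: <chi, chi> = (1/|G|) sum_C |C| * |chi(C)|^2 = (1/24)[1*|10|^2 + 6*|2|^2 + 3*|2|^2 + 8*|1|^2 + 6*|-2|^2]
  = (1/24)[(100) + (24) + (12) + (8) + (24)] = 168/24 = 7.
A character is irreducible iff <chi, chi> = 1, so this representation is reducible.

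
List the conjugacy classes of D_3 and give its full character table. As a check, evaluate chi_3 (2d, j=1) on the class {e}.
Conjugacy classes: {e} of size 1, {r^1, r^2} of size 2, {s, sr, ..., sr^2} of size 3.
Character table:
  irrep \ class              {e} (size 1)  {r^1, r^2} (size 2)  {s, sr, ..., sr^2} (size 3)
  chi_1 (triv)               1             1                    1                          
  chi_2 (sign: r->1, s->-1)  1             1                    -1                         
  chi_3 (2d, j=1)            2             -1                   0                          

Spot check: chi_3 (2d, j=1) on {e} = 2.

Working: D_3 has order 2*3 = 6 with 3 conjugacy classes, hence 3 irreducibles. Sum of squared dims 1 + 1 + 4 = 6 = |G|. Linear characters come from the abelianisation; the 2-dimensional irreps have character r^k -> 2*cos(2*pi*j*k/3), reflections -> 0.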